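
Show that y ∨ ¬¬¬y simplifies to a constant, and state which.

True

y ∨ ¬¬¬y
= y ∨ ¬y   [double negation]
= True   [complement]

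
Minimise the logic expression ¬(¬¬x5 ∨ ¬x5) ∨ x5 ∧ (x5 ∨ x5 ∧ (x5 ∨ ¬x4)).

¬(¬¬x5 ∨ ¬x5) ∨ x5 ∧ (x5 ∨ x5 ∧ (x5 ∨ ¬x4))
= ¬(¬¬x5 ∨ ¬x5) ∨ x5 ∧ (x5 ∨ x5)   [absorption]
= ¬x5 ∧ x5 ∨ x5 ∧ (x5 ∨ x5)   [De Morgan]
= ¬x5 ∧ x5 ∨ x5 ∧ x5   [idempotence]
= x5   [distribution]

x5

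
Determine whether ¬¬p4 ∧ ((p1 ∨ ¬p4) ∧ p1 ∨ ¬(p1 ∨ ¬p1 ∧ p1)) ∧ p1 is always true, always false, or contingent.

¬¬p4 ∧ ((p1 ∨ ¬p4) ∧ p1 ∨ ¬(p1 ∨ ¬p1 ∧ p1)) ∧ p1
= ¬¬p4 ∧ ((p1 ∨ ¬p4) ∧ p1 ∨ ¬p1) ∧ p1   [complement / identity]
= ¬¬p4 ∧ (p1 ∨ ¬p1) ∧ p1   [absorption]
= p4 ∧ (p1 ∨ ¬p1) ∧ p1   [double negation]
= p4 ∧ p1   [complement / identity]
This depends on p1, p4, so it is not a constant.

contingent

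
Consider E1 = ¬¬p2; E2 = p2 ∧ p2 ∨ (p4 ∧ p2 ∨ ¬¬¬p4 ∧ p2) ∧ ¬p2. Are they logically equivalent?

E1: ¬¬p2
    = p2   [double negation]
E2: p2 ∧ p2 ∨ (p4 ∧ p2 ∨ ¬¬¬p4 ∧ p2) ∧ ¬p2
    = p2 ∧ p2 ∨ (p4 ∧ p2 ∨ ¬p4 ∧ p2) ∧ ¬p2   [double negation]
    = p2 ∧ p2 ∨ p2 ∧ ¬p2   [distribution]
    = p2 ∧ (p2 ∨ ¬p2)   [distribution]
    = p2   [complement / identity]
Both reduce to p2, so they are equivalent.

Yes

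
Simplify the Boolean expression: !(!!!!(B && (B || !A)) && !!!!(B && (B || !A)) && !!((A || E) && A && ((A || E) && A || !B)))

!B || !A

!(!!!!(B && (B || !A)) && !!!!(B && (B || !A)) && !!((A || E) && A && ((A || E) && A || !B)))
= !(!!!!(B && (B || !A)) && !!!!(B && (B || !A)) && !!((A || E) && A))   (absorption)
= !(!!!!(B && (B || !A)) && !!((A || E) && A))   (idempotence)
= !(!!(B && (B || !A)) && !!((A || E) && A))   (double negation)
= !(B && (B || !A)) || !((A || E) && A)   (De Morgan)
= !(B && (B || !A)) || !A   (absorption)
= !B || !A   (absorption)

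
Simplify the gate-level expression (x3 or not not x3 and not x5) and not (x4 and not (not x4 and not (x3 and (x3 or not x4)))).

(x3 or not not x3 and not x5) and not (x4 and not (not x4 and not (x3 and (x3 or not x4))))
= (x3 or x3 and not x5) and not (x4 and not (not x4 and not (x3 and (x3 or not x4))))
= x3 and not (x4 and not (not x4 and not (x3 and (x3 or not x4))))
= x3 and not (x4 and not (not x4 and not x3))
= x3 and not (x4 and (x4 or x3))
= x3 and not x4

x3 and not x4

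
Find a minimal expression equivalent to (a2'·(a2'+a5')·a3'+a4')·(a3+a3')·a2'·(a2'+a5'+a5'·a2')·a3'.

(a2'·(a2'+a5')·a3'+a4')·(a3+a3')·a2'·(a2'+a5'+a5'·a2')·a3'
= (a2'·(a2'+a5')·a3'+a4')·a2'·(a2'+a5'+a5'·a2')·a3'   (complement / identity)
= (a2'·(a2'+a5')·a3'+a4')·a2'·(a2'+a5')·a3'   (absorption)
= a2'·(a2'+a5')·a3'   (absorption)
= a2'·a3'   (absorption)

a2'·a3'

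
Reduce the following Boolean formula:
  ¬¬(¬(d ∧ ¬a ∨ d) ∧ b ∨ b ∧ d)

b

¬¬(¬(d ∧ ¬a ∨ d) ∧ b ∨ b ∧ d)
= ¬¬(¬d ∧ b ∨ b ∧ d)   — absorption
= ¬¬b   — distribution
= b   — double negation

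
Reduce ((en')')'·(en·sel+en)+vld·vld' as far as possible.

0

((en')')'·(en·sel+en)+vld·vld'
= ((en')')'·en+vld·vld'   [absorption]
= en'·en+vld·vld'   [double negation]
= vld·vld'   [complement / identity]
= 0   [complement]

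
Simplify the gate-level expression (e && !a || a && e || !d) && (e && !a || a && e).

e

(e && !a || a && e || !d) && (e && !a || a && e)
= e && !a || a && e
= e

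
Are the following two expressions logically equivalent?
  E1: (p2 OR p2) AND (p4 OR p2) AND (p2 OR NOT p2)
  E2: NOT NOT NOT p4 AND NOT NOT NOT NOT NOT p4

E1: (p2 OR p2) AND (p4 OR p2) AND (p2 OR NOT p2)
    = (p2 OR p2) AND (p4 OR p2)   — complement / identity
    = p2 AND p4 OR p2   — distribution
    = p2   — absorption
E2: NOT NOT NOT p4 AND NOT NOT NOT NOT NOT p4
    = NOT NOT NOT p4 AND NOT NOT NOT p4   — double negation
    = NOT NOT NOT p4   — idempotence
    = NOT p4   — double negation
These differ: at p2=0, p4=0, E1 = 0 but E2 = 1.

No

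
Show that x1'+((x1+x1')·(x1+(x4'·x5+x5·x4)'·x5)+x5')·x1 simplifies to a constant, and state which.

1

x1'+((x1+x1')·(x1+(x4'·x5+x5·x4)'·x5)+x5')·x1
= x1'+(x1+(x4'·x5+x5·x4)'·x5+x5')·x1   [complement / identity]
= x1'+(x1+x5'·x5+x5')·x1   [distribution]
= x1'+(x1+x5')·x1   [complement / identity]
= x1'+x1   [absorption]
= 1   [complement]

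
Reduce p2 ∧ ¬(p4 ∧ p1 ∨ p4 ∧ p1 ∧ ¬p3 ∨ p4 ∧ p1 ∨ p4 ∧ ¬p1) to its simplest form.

p2 ∧ ¬(p4 ∧ p1 ∨ p4 ∧ p1 ∧ ¬p3 ∨ p4 ∧ p1 ∨ p4 ∧ ¬p1)
= p2 ∧ ¬(p4 ∧ p1 ∨ p4 ∧ p1 ∨ p4 ∧ ¬p1)   [absorption]
= p2 ∧ ¬(p4 ∧ p1 ∨ p4 ∧ ¬p1)   [idempotence]
= p2 ∧ ¬p4   [distribution]

p2 ∧ ¬p4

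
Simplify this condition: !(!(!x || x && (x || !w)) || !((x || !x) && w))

!(!(!x || x && (x || !w)) || !((x || !x) && w))
= !(!(!x || x) || !((x || !x) && w))   (absorption)
= !(!(!x || x) || !w)   (complement / identity)
= (!x || x) && w   (De Morgan)
= w   (complement / identity)

w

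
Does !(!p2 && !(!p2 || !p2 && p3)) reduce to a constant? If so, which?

yes, True

!(!p2 && !(!p2 || !p2 && p3))
= !(!p2 && !!p2)   — absorption
= p2 || !p2   — De Morgan
= true   — complement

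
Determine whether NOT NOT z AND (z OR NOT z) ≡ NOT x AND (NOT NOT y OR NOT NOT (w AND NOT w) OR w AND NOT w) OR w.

No

E1: NOT NOT z AND (z OR NOT z)
    = NOT NOT z
    = z
E2: NOT x AND (NOT NOT y OR NOT NOT (w AND NOT w) OR w AND NOT w) OR w
    = NOT x AND (NOT NOT y OR w AND NOT w OR w AND NOT w) OR w
    = NOT x AND (NOT NOT y OR w AND NOT w) OR w
    = NOT x AND (y OR w AND NOT w) OR w
    = NOT x AND y OR w
These differ: at w=1, x=1, y=1, z=0, E1 = 0 but E2 = 1.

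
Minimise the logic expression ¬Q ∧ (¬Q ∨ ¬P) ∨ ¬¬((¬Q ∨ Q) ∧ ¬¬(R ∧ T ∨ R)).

¬Q ∧ (¬Q ∨ ¬P) ∨ ¬¬((¬Q ∨ Q) ∧ ¬¬(R ∧ T ∨ R))
= ¬Q ∧ (¬Q ∨ ¬P) ∨ ¬¬((¬Q ∨ Q) ∧ ¬¬R)   [absorption]
= ¬Q ∧ (¬Q ∨ ¬P) ∨ ¬¬¬¬R   [complement / identity]
= ¬Q ∨ ¬¬¬¬R   [absorption]
= ¬Q ∨ ¬¬R   [double negation]
= ¬Q ∨ R   [double negation]

¬Q ∨ R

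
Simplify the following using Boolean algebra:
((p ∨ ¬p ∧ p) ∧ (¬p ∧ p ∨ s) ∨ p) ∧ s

p ∧ s

((p ∨ ¬p ∧ p) ∧ (¬p ∧ p ∨ s) ∨ p) ∧ s
= (p ∧ s ∨ ¬p ∧ p ∨ p) ∧ s   — distribution
= (p ∧ s ∨ p) ∧ s   — complement / identity
= p ∧ s   — absorption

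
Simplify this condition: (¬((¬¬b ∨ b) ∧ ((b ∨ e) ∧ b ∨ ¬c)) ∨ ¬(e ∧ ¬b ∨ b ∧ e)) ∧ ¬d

(¬b ∨ ¬e) ∧ ¬d

(¬((¬¬b ∨ b) ∧ ((b ∨ e) ∧ b ∨ ¬c)) ∨ ¬(e ∧ ¬b ∨ b ∧ e)) ∧ ¬d
= (¬((b ∨ b) ∧ ((b ∨ e) ∧ b ∨ ¬c)) ∨ ¬(e ∧ ¬b ∨ b ∧ e)) ∧ ¬d   — double negation
= (¬((b ∨ b) ∧ ((b ∨ e) ∧ b ∨ ¬c)) ∨ ¬e) ∧ ¬d   — distribution
= (¬(b ∧ ((b ∨ e) ∧ b ∨ ¬c)) ∨ ¬e) ∧ ¬d   — idempotence
= (¬(b ∧ (b ∨ ¬c)) ∨ ¬e) ∧ ¬d   — absorption
= (¬b ∨ ¬e) ∧ ¬d   — absorption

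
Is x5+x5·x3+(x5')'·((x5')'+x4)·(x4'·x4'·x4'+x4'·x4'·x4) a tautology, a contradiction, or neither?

x5+x5·x3+(x5')'·((x5')'+x4)·(x4'·x4'·x4'+x4'·x4'·x4)
= x5+x5·x3+(x5')'·(x4'·x4'·x4'+x4'·x4'·x4)   [absorption]
= x5+x5·x3+(x5')'·x4'·x4'   [distribution]
= x5+x5·x3+(x5')'·x4'   [idempotence]
= x5+x5·x3+x5·x4'   [double negation]
= x5+x5·x4'   [absorption]
= x5   [absorption]
This depends on x5, so it is not a constant.

neither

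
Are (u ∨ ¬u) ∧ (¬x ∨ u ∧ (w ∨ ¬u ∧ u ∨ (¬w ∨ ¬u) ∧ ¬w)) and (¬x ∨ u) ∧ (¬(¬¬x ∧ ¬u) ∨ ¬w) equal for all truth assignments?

E1: (u ∨ ¬u) ∧ (¬x ∨ u ∧ (w ∨ ¬u ∧ u ∨ (¬w ∨ ¬u) ∧ ¬w))
    = ¬x ∨ u ∧ (w ∨ ¬u ∧ u ∨ (¬w ∨ ¬u) ∧ ¬w)
    = ¬x ∨ u ∧ (w ∨ ¬u ∧ u ∨ ¬w)
    = ¬x ∨ u ∧ (w ∨ ¬w)
    = ¬x ∨ u
E2: (¬x ∨ u) ∧ (¬(¬¬x ∧ ¬u) ∨ ¬w)
    = (¬x ∨ u) ∧ (¬x ∨ u ∨ ¬w)
    = ¬x ∨ u
Both reduce to ¬x ∨ u, so they are equivalent.

Yes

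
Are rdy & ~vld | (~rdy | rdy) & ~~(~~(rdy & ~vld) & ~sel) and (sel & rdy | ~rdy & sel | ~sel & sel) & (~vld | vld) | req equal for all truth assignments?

E1: rdy & ~vld | (~rdy | rdy) & ~~(~~(rdy & ~vld) & ~sel)
    = rdy & ~vld | ~~(~~(rdy & ~vld) & ~sel)   [complement / identity]
    = rdy & ~vld | ~~(rdy & ~vld) & ~sel   [double negation]
    = rdy & ~vld | rdy & ~vld & ~sel   [double negation]
    = rdy & ~vld   [absorption]
E2: (sel & rdy | ~rdy & sel | ~sel & sel) & (~vld | vld) | req
    = (sel & rdy | ~rdy & sel) & (~vld | vld) | req   [complement / identity]
    = sel & (~vld | vld) | req   [distribution]
    = sel | req   [complement / identity]
These differ: at rdy=0, req=1, sel=0, vld=0, E1 = 0 but E2 = 1.

No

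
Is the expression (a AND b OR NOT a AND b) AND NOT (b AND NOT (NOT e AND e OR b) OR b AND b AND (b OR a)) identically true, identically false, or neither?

(a AND b OR NOT a AND b) AND NOT (b AND NOT (NOT e AND e OR b) OR b AND b AND (b OR a))
= (a AND b OR NOT a AND b) AND NOT (b AND NOT b OR b AND b AND (b OR a))   (complement / identity)
= b AND NOT (b AND NOT b OR b AND b AND (b OR a))   (distribution)
= b AND NOT (b AND b AND (b OR a))   (complement / identity)
= b AND NOT (b AND (b OR a))   (idempotence)
= b AND NOT b   (absorption)
= FALSE   (complement)

identically false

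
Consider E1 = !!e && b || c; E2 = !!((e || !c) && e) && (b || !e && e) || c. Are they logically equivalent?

E1: !!e && b || c
    = e && b || c   — double negation
E2: !!((e || !c) && e) && (b || !e && e) || c
    = !!((e || !c) && e) && b || c   — complement / identity
    = !!e && b || c   — absorption
    = e && b || c   — double negation
Both reduce to e && b || c, so they are equivalent.

Yes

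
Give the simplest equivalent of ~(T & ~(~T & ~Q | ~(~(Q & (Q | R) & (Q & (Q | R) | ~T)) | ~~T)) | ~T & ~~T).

~T

~(T & ~(~T & ~Q | ~(~(Q & (Q | R) & (Q & (Q | R) | ~T)) | ~~T)) | ~T & ~~T)
= ~(T & ~(~T & ~Q | Q & (Q | R) & (Q & (Q | R) | ~T) & ~T) | ~T & ~~T)
= ~(T & ~(~T & ~Q | Q & (Q | R) & ~T) | ~T & ~~T)
= ~(T & ~(~T & ~Q | Q & ~T) | ~T & ~~T)
= ~(T & ~~T | ~T & ~~T)
= ~~~T
= ~T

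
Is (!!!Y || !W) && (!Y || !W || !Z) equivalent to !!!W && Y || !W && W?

E1: (!!!Y || !W) && (!Y || !W || !Z)
    = (!Y || !W) && (!Y || !W || !Z)   (double negation)
    = !Y || !W   (absorption)
E2: !!!W && Y || !W && W
    = !!!W && Y   (complement / identity)
    = !W && Y   (double negation)
These differ: at W=0, Y=0, Z=0, E1 = 1 but E2 = 0.

No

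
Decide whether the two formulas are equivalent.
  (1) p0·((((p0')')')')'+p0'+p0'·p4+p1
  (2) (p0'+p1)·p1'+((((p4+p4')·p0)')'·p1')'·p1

E1: p0·((((p0')')')')'+p0'+p0'·p4+p1
    = p0·((p0')')'+p0'+p0'·p4+p1   (double negation)
    = p0·p0'+p0'+p0'·p4+p1   (double negation)
    = p0'+p0'·p4+p1   (complement / identity)
    = p0'+p1   (absorption)
E2: (p0'+p1)·p1'+((((p4+p4')·p0)')'·p1')'·p1
    = (p0'+p1)·p1'+((p0')'·p1')'·p1   (complement / identity)
    = (p0'+p1)·p1'+(p0'+p1)·p1   (De Morgan)
    = p0'+p1   (distribution)
Both reduce to p0'+p1, so they are equivalent.

Yes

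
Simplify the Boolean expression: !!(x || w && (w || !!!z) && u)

!!(x || w && (w || !!!z) && u)
= x || w && (w || !!!z) && u   — double negation
= x || w && (w || !z) && u   — double negation
= x || w && u   — absorption

x || w && u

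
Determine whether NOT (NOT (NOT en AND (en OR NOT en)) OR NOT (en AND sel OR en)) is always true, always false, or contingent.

always false

NOT (NOT (NOT en AND (en OR NOT en)) OR NOT (en AND sel OR en))
= NOT (NOT NOT en OR NOT (en AND sel OR en))   — complement / identity
= NOT en AND (en AND sel OR en)   — De Morgan
= NOT en AND en   — absorption
= FALSE   — complement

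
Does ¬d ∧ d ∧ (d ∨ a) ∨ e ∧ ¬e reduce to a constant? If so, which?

yes, False

¬d ∧ d ∧ (d ∨ a) ∨ e ∧ ¬e
= ¬d ∧ d ∨ e ∧ ¬e   — absorption
= e ∧ ¬e   — complement / identity
= False   — complement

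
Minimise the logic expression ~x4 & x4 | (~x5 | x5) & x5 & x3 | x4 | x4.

~x4 & x4 | (~x5 | x5) & x5 & x3 | x4 | x4
= ~x4 & x4 | x5 & x3 | x4 | x4   — complement / identity
= ~x4 & x4 | x5 & x3 | x4   — idempotence
= x5 & x3 | x4   — complement / identity

x5 & x3 | x4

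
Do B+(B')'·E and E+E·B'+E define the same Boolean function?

No

E1: B+(B')'·E
    = B+B·E   — double negation
    = B   — absorption
E2: E+E·B'+E
    = E+E   — absorption
    = E   — idempotence
These differ: at B=0, E=1, E1 = 0 but E2 = 1.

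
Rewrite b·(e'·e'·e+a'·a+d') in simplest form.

b·d'

b·(e'·e'·e+a'·a+d')
= b·(e'·e+a'·a+d')   — idempotence
= b·(a'·a+d')   — complement / identity
= b·d'   — complement / identity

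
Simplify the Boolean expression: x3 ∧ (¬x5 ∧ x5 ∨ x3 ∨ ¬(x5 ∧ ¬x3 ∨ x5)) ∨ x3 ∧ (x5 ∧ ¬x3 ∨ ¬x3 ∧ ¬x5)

x3 ∧ (¬x5 ∧ x5 ∨ x3 ∨ ¬(x5 ∧ ¬x3 ∨ x5)) ∨ x3 ∧ (x5 ∧ ¬x3 ∨ ¬x3 ∧ ¬x5)
= x3 ∧ (¬x5 ∧ x5 ∨ x3 ∨ ¬(x5 ∧ ¬x3 ∨ x5)) ∨ x3 ∧ ¬x3   — distribution
= x3 ∧ (¬x5 ∧ x5 ∨ x3 ∨ ¬x5) ∨ x3 ∧ ¬x3   — absorption
= x3 ∧ (¬x5 ∧ x5 ∨ x3 ∨ ¬x5)   — complement / identity
= x3 ∧ (x3 ∨ ¬x5)   — complement / identity
= x3   — absorption

x3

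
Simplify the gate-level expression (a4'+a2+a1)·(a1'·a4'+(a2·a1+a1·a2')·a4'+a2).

(a4'+a2+a1)·(a1'·a4'+(a2·a1+a1·a2')·a4'+a2)
= (a4'+a2+a1)·(a1'·a4'+a1·a4'+a2)   [distribution]
= (a4'+a2+a1)·(a4'+a2)   [distribution]
= a4'+a2   [absorption]

a4'+a2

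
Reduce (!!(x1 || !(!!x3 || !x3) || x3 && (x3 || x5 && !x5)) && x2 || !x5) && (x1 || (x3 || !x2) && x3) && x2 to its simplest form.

(x1 || x3) && x2

(!!(x1 || !(!!x3 || !x3) || x3 && (x3 || x5 && !x5)) && x2 || !x5) && (x1 || (x3 || !x2) && x3) && x2
= (!!(x1 || !(!!x3 || !x3) || x3 && x3) && x2 || !x5) && (x1 || (x3 || !x2) && x3) && x2   [complement / identity]
= ((x1 || !(!!x3 || !x3) || x3 && x3) && x2 || !x5) && (x1 || (x3 || !x2) && x3) && x2   [double negation]
= ((x1 || !x3 && x3 || x3 && x3) && x2 || !x5) && (x1 || (x3 || !x2) && x3) && x2   [De Morgan]
= ((x1 || !x3 && x3 || x3 && x3) && x2 || !x5) && (x1 || x3) && x2   [absorption]
= ((x1 || x3) && x2 || !x5) && (x1 || x3) && x2   [distribution]
= (x1 || x3) && x2   [absorption]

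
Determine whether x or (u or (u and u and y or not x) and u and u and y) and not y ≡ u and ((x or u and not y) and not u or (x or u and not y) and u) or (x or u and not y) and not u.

E1: x or (u or (u and u and y or not x) and u and u and y) and not y
    = x or (u or u and u and y) and not y   — absorption
    = x or (u or u and y) and not y   — idempotence
    = x or u and not y   — absorption
E2: u and ((x or u and not y) and not u or (x or u and not y) and u) or (x or u and not y) and not u
    = u and (x or u and not y) or (x or u and not y) and not u   — distribution
    = x or u and not y   — distribution
Both reduce to x or u and not y, so they are equivalent.

Yes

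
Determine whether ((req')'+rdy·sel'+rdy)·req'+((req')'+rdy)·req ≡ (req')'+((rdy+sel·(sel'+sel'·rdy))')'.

E1: ((req')'+rdy·sel'+rdy)·req'+((req')'+rdy)·req
    = ((req')'+rdy)·req'+((req')'+rdy)·req   — absorption
    = (req')'+rdy   — distribution
    = req+rdy   — double negation
E2: (req')'+((rdy+sel·(sel'+sel'·rdy))')'
    = (req')'+((rdy+sel·sel')')'   — absorption
    = req+((rdy+sel·sel')')'   — double negation
    = req+(rdy')'   — complement / identity
    = req+rdy   — double negation
Both reduce to req+rdy, so they are equivalent.

Yes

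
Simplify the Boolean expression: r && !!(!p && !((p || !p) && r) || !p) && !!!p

r && !!(!p && !((p || !p) && r) || !p) && !!!p
= r && !!(!p && !r || !p) && !!!p
= r && !!!p && !!!p
= r && !!!p
= r && !p

r && !p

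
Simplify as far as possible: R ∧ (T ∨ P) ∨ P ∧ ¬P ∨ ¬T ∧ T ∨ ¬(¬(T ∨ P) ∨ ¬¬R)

T ∨ P

R ∧ (T ∨ P) ∨ P ∧ ¬P ∨ ¬T ∧ T ∨ ¬(¬(T ∨ P) ∨ ¬¬R)
= R ∧ (T ∨ P) ∨ P ∧ ¬P ∨ ¬(¬(T ∨ P) ∨ ¬¬R)   [complement / identity]
= R ∧ (T ∨ P) ∨ ¬(¬(T ∨ P) ∨ ¬¬R)   [complement / identity]
= R ∧ (T ∨ P) ∨ (T ∨ P) ∧ ¬R   [De Morgan]
= T ∨ P   [distribution]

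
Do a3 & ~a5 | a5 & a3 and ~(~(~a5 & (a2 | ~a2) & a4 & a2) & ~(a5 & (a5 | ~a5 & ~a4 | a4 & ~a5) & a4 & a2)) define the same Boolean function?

No

E1: a3 & ~a5 | a5 & a3
    = a3   — distribution
E2: ~(~(~a5 & (a2 | ~a2) & a4 & a2) & ~(a5 & (a5 | ~a5 & ~a4 | a4 & ~a5) & a4 & a2))
    = ~(~(~a5 & (a2 | ~a2) & a4 & a2) & ~(a5 & (a5 | ~a5) & a4 & a2))   — distribution
    = ~(~(~a5 & a4 & a2) & ~(a5 & (a5 | ~a5) & a4 & a2))   — complement / identity
    = ~a5 & a4 & a2 | a5 & (a5 | ~a5) & a4 & a2   — De Morgan
    = ~a5 & a4 & a2 | a5 & a4 & a2   — complement / identity
    = a4 & a2   — distribution
These differ: at a2=1, a3=1, a4=0, a5=1, E1 = 1 but E2 = 0.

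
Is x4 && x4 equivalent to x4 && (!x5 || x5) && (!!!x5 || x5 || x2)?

Yes

E1: x4 && x4
    = x4   [idempotence]
E2: x4 && (!x5 || x5) && (!!!x5 || x5 || x2)
    = x4 && (!x5 || x5) && (!x5 || x5 || x2)   [double negation]
    = x4 && (!x5 || x5)   [absorption]
    = x4   [complement / identity]
Both reduce to x4, so they are equivalent.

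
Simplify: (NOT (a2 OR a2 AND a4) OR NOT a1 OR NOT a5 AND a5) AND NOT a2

NOT a2

(NOT (a2 OR a2 AND a4) OR NOT a1 OR NOT a5 AND a5) AND NOT a2
= (NOT (a2 OR a2 AND a4) OR NOT a1) AND NOT a2   — complement / identity
= (NOT a2 OR NOT a1) AND NOT a2   — absorption
= NOT a2   — absorption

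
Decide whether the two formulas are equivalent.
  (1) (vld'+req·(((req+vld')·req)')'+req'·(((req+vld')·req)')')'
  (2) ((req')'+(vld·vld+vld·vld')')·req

No

E1: (vld'+req·(((req+vld')·req)')'+req'·(((req+vld')·req)')')'
    = (vld'+(((req+vld')·req)')')'   — distribution
    = (vld'+(req')')'   — absorption
    = vld·req'   — De Morgan
E2: ((req')'+(vld·vld+vld·vld')')·req
    = ((req')'+vld')·req   — distribution
    = (req+vld')·req   — double negation
    = req   — absorption
These differ: at req=1, vld=1, E1 = 0 but E2 = 1.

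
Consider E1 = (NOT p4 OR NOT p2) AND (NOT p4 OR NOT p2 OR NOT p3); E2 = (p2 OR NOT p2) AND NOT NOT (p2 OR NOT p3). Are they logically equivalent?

No

E1: (NOT p4 OR NOT p2) AND (NOT p4 OR NOT p2 OR NOT p3)
    = NOT p4 OR NOT p2   [absorption]
E2: (p2 OR NOT p2) AND NOT NOT (p2 OR NOT p3)
    = (p2 OR NOT p2) AND (p2 OR NOT p3)   [double negation]
    = p2 OR NOT p3   [complement / identity]
These differ: at p2=0, p3=1, p4=1, E1 = 1 but E2 = 0.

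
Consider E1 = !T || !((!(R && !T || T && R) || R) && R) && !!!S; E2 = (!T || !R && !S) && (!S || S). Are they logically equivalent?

Yes

E1: !T || !((!(R && !T || T && R) || R) && R) && !!!S
    = !T || !((!R || R) && R) && !!!S   — distribution
    = !T || !((!R || R) && R) && !S   — double negation
    = !T || !R && !S   — complement / identity
E2: (!T || !R && !S) && (!S || S)
    = !T || !R && !S   — complement / identity
Both reduce to !T || !R && !S, so they are equivalent.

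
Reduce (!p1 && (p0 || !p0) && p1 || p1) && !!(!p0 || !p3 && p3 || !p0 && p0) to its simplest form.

(!p1 && (p0 || !p0) && p1 || p1) && !!(!p0 || !p3 && p3 || !p0 && p0)
= (!p1 && p1 || p1) && !!(!p0 || !p3 && p3 || !p0 && p0)   [complement / identity]
= p1 && !!(!p0 || !p3 && p3 || !p0 && p0)   [complement / identity]
= p1 && !!(!p0 || !p3 && p3)   [complement / identity]
= p1 && !!!p0   [complement / identity]
= p1 && !p0   [double negation]

p1 && !p0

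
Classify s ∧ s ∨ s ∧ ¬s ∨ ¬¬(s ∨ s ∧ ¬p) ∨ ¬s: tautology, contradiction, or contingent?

tautology

s ∧ s ∨ s ∧ ¬s ∨ ¬¬(s ∨ s ∧ ¬p) ∨ ¬s
= s ∨ ¬¬(s ∨ s ∧ ¬p) ∨ ¬s   — distribution
= s ∨ ¬¬s ∨ ¬s   — absorption
= s ∨ s ∨ ¬s   — double negation
= s ∨ ¬s   — idempotence
= True   — complement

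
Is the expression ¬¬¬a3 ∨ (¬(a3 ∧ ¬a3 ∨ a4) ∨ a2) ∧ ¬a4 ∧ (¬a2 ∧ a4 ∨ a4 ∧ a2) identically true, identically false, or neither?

neither

¬¬¬a3 ∨ (¬(a3 ∧ ¬a3 ∨ a4) ∨ a2) ∧ ¬a4 ∧ (¬a2 ∧ a4 ∨ a4 ∧ a2)
= ¬¬¬a3 ∨ (¬a4 ∨ a2) ∧ ¬a4 ∧ (¬a2 ∧ a4 ∨ a4 ∧ a2)
= ¬¬¬a3 ∨ ¬a4 ∧ (¬a2 ∧ a4 ∨ a4 ∧ a2)
= ¬¬¬a3 ∨ ¬a4 ∧ a4
= ¬a3 ∨ ¬a4 ∧ a4
= ¬a3
This depends on a3, so it is not a constant.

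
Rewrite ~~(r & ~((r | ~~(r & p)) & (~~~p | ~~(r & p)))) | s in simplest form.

~~(r & ~((r | ~~(r & p)) & (~~~p | ~~(r & p)))) | s
= ~~(r & ~(r & ~~~p | ~~(r & p))) | s
= ~~(r & ~(r & ~~~p | r & p)) | s
= r & ~(r & ~~~p | r & p) | s
= r & ~(r & ~p | r & p) | s
= r & ~r | s
= s

s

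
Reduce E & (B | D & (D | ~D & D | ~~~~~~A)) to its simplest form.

E & (B | D)

E & (B | D & (D | ~D & D | ~~~~~~A))
= E & (B | D & (D | ~~~~~~A))   (complement / identity)
= E & (B | D & (D | ~~~~A))   (double negation)
= E & (B | D & (D | ~~A))   (double negation)
= E & (B | D & (D | A))   (double negation)
= E & (B | D)   (absorption)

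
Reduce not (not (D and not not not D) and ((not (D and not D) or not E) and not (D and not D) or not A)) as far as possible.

not (not (D and not not not D) and ((not (D and not D) or not E) and not (D and not D) or not A))
= not (not (D and not not not D) and (not (D and not D) or not A))   [absorption]
= not (not (D and not D) and (not (D and not D) or not A))   [double negation]
= not not (D and not D)   [absorption]
= D and not D   [double negation]
= False   [complement]

False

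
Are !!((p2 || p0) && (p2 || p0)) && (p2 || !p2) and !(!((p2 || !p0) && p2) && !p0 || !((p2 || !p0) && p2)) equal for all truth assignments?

No

E1: !!((p2 || p0) && (p2 || p0)) && (p2 || !p2)
    = (p2 || p0) && (p2 || p0) && (p2 || !p2)   [double negation]
    = (p2 || p0) && (p2 || p0)   [complement / identity]
    = p2 || p0   [idempotence]
E2: !(!((p2 || !p0) && p2) && !p0 || !((p2 || !p0) && p2))
    = !!((p2 || !p0) && p2)   [absorption]
    = !!p2   [absorption]
    = p2   [double negation]
These differ: at p0=1, p2=0, E1 = 1 but E2 = 0.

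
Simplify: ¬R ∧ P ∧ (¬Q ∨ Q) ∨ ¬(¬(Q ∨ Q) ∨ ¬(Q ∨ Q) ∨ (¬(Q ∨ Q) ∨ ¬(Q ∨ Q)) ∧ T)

¬R ∧ P ∧ (¬Q ∨ Q) ∨ ¬(¬(Q ∨ Q) ∨ ¬(Q ∨ Q) ∨ (¬(Q ∨ Q) ∨ ¬(Q ∨ Q)) ∧ T)
= ¬R ∧ P ∧ (¬Q ∨ Q) ∨ ¬(¬(Q ∨ Q) ∨ ¬(Q ∨ Q))   [absorption]
= ¬R ∧ P ∧ (¬Q ∨ Q) ∨ ¬¬(Q ∨ Q)   [idempotence]
= ¬R ∧ P ∨ ¬¬(Q ∨ Q)   [complement / identity]
= ¬R ∧ P ∨ Q ∨ Q   [double negation]
= ¬R ∧ P ∨ Q   [idempotence]

¬R ∧ P ∨ Q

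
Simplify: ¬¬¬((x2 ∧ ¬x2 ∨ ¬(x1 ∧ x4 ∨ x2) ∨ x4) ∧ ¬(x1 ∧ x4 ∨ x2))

x1 ∧ x4 ∨ x2

¬¬¬((x2 ∧ ¬x2 ∨ ¬(x1 ∧ x4 ∨ x2) ∨ x4) ∧ ¬(x1 ∧ x4 ∨ x2))
= ¬¬¬((¬(x1 ∧ x4 ∨ x2) ∨ x4) ∧ ¬(x1 ∧ x4 ∨ x2))   (complement / identity)
= ¬((¬(x1 ∧ x4 ∨ x2) ∨ x4) ∧ ¬(x1 ∧ x4 ∨ x2))   (double negation)
= ¬¬(x1 ∧ x4 ∨ x2)   (absorption)
= x1 ∧ x4 ∨ x2   (double negation)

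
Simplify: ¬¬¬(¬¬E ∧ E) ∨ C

¬E ∨ C

¬¬¬(¬¬E ∧ E) ∨ C
= ¬(¬¬E ∧ E) ∨ C   — double negation
= ¬(E ∧ E) ∨ C   — double negation
= ¬E ∨ C   — idempotence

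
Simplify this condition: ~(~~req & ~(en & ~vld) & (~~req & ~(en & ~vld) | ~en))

~(~~req & ~(en & ~vld) & (~~req & ~(en & ~vld) | ~en))
= ~(~~req & ~(en & ~vld))
= ~req | en & ~vld

~req | en & ~vld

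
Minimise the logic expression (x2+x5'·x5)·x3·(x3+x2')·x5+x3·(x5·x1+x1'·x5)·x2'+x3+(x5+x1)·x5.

x3+x5

(x2+x5'·x5)·x3·(x3+x2')·x5+x3·(x5·x1+x1'·x5)·x2'+x3+(x5+x1)·x5
= (x2+x5'·x5)·x3·x5+x3·(x5·x1+x1'·x5)·x2'+x3+(x5+x1)·x5   [absorption]
= (x2+x5'·x5)·x3·x5+x3·x5·x2'+x3+(x5+x1)·x5   [distribution]
= x2·x3·x5+x3·x5·x2'+x3+(x5+x1)·x5   [complement / identity]
= x3·x5+x3+(x5+x1)·x5   [distribution]
= x3+(x5+x1)·x5   [absorption]
= x3+x5   [absorption]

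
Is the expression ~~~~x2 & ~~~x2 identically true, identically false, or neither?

identically false

~~~~x2 & ~~~x2
= ~~~~x2 & ~x2
= ~~x2 & ~x2
= x2 & ~x2
= 0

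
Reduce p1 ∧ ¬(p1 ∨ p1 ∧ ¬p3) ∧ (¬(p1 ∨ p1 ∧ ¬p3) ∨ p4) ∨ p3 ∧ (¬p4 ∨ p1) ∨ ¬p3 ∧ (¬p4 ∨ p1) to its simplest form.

p1 ∧ ¬(p1 ∨ p1 ∧ ¬p3) ∧ (¬(p1 ∨ p1 ∧ ¬p3) ∨ p4) ∨ p3 ∧ (¬p4 ∨ p1) ∨ ¬p3 ∧ (¬p4 ∨ p1)
= p1 ∧ ¬(p1 ∨ p1 ∧ ¬p3) ∧ (¬(p1 ∨ p1 ∧ ¬p3) ∨ p4) ∨ ¬p4 ∨ p1
= p1 ∧ ¬(p1 ∨ p1 ∧ ¬p3) ∨ ¬p4 ∨ p1
= p1 ∧ ¬p1 ∨ ¬p4 ∨ p1
= ¬p4 ∨ p1

¬p4 ∨ p1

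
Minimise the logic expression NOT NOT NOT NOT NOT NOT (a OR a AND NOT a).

a

NOT NOT NOT NOT NOT NOT (a OR a AND NOT a)
= NOT NOT NOT NOT (a OR a AND NOT a)   — double negation
= NOT NOT NOT NOT a   — complement / identity
= NOT NOT a   — double negation
= a   — double negation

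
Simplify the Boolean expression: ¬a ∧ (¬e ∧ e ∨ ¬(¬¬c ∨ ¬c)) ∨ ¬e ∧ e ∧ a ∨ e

e

¬a ∧ (¬e ∧ e ∨ ¬(¬¬c ∨ ¬c)) ∨ ¬e ∧ e ∧ a ∨ e
= ¬a ∧ (¬e ∧ e ∨ ¬c ∧ c) ∨ ¬e ∧ e ∧ a ∨ e   [De Morgan]
= ¬a ∧ ¬e ∧ e ∨ ¬e ∧ e ∧ a ∨ e   [complement / identity]
= ¬e ∧ e ∨ e   [distribution]
= e   [complement / identity]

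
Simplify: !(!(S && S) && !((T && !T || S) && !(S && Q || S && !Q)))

S

!(!(S && S) && !((T && !T || S) && !(S && Q || S && !Q)))
= !(!(S && S) && !((T && !T || S) && !S))   — distribution
= !(!(S && S) && !(S && !S))   — complement / identity
= S && S || S && !S   — De Morgan
= S   — distribution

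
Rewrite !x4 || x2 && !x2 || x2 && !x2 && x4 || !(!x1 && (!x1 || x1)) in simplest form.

!x4 || x1

!x4 || x2 && !x2 || x2 && !x2 && x4 || !(!x1 && (!x1 || x1))
= !x4 || x2 && !x2 || !(!x1 && (!x1 || x1))
= !x4 || !(!x1 && (!x1 || x1))
= !x4 || !!x1
= !x4 || x1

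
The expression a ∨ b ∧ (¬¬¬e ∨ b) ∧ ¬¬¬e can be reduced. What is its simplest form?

a ∨ b ∧ ¬e

a ∨ b ∧ (¬¬¬e ∨ b) ∧ ¬¬¬e
= a ∨ b ∧ ¬¬¬e   [absorption]
= a ∨ b ∧ ¬e   [double negation]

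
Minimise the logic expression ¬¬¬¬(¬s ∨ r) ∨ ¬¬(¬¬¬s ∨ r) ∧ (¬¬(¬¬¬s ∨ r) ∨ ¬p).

¬s ∨ r

¬¬¬¬(¬s ∨ r) ∨ ¬¬(¬¬¬s ∨ r) ∧ (¬¬(¬¬¬s ∨ r) ∨ ¬p)
= ¬¬(¬s ∨ r) ∨ ¬¬(¬¬¬s ∨ r) ∧ (¬¬(¬¬¬s ∨ r) ∨ ¬p)   — double negation
= ¬¬(¬s ∨ r) ∨ ¬¬(¬¬¬s ∨ r)   — absorption
= ¬¬(¬s ∨ r) ∨ ¬¬(¬s ∨ r)   — double negation
= ¬¬(¬s ∨ r)   — idempotence
= ¬s ∨ r   — double negation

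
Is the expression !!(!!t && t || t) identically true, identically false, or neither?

neither

!!(!!t && t || t)
= !!(t && t || t)
= !!(t || t)
= t || t
= t
This depends on t, so it is not a constant.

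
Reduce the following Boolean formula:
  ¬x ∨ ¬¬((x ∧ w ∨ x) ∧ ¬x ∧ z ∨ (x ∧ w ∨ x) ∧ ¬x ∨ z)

¬x ∨ ¬¬((x ∧ w ∨ x) ∧ ¬x ∧ z ∨ (x ∧ w ∨ x) ∧ ¬x ∨ z)
= ¬x ∨ ¬¬((x ∧ w ∨ x) ∧ ¬x ∨ z)   — absorption
= ¬x ∨ ¬¬(x ∧ ¬x ∨ z)   — absorption
= ¬x ∨ ¬¬z   — complement / identity
= ¬x ∨ z   — double negation

¬x ∨ z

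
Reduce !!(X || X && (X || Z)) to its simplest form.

!!(X || X && (X || Z))
= !!(X || X)   — absorption
= X || X   — double negation
= X   — idempotence

X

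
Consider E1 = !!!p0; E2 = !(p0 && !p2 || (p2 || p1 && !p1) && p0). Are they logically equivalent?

Yes

E1: !!!p0
    = !p0   — double negation
E2: !(p0 && !p2 || (p2 || p1 && !p1) && p0)
    = !(p0 && !p2 || p2 && p0)   — complement / identity
    = !p0   — distribution
Both reduce to !p0, so they are equivalent.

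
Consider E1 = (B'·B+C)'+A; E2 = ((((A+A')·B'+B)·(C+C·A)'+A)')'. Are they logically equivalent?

E1: (B'·B+C)'+A
    = C'+A   — complement / identity
E2: ((((A+A')·B'+B)·(C+C·A)'+A)')'
    = ((A+A')·B'+B)·(C+C·A)'+A   — double negation
    = ((A+A')·B'+B)·C'+A   — absorption
    = (B'+B)·C'+A   — complement / identity
    = C'+A   — complement / identity
Both reduce to C'+A, so they are equivalent.

Yes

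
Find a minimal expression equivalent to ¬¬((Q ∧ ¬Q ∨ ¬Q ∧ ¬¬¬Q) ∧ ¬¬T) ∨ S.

¬¬((Q ∧ ¬Q ∨ ¬Q ∧ ¬¬¬Q) ∧ ¬¬T) ∨ S
= ¬¬((Q ∧ ¬Q ∨ ¬Q ∧ ¬¬¬Q) ∧ T) ∨ S
= ¬¬((Q ∧ ¬Q ∨ ¬Q ∧ ¬Q) ∧ T) ∨ S
= (Q ∧ ¬Q ∨ ¬Q ∧ ¬Q) ∧ T ∨ S
= ¬Q ∧ T ∨ S

¬Q ∧ T ∨ S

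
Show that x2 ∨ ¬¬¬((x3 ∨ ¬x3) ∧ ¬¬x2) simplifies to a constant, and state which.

x2 ∨ ¬¬¬((x3 ∨ ¬x3) ∧ ¬¬x2)
= x2 ∨ ¬¬¬¬¬x2   (complement / identity)
= x2 ∨ ¬¬¬x2   (double negation)
= x2 ∨ ¬x2   (double negation)
= True   (complement)

True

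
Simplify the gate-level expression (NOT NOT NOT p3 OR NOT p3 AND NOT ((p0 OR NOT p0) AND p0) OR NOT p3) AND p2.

NOT p3 AND p2

(NOT NOT NOT p3 OR NOT p3 AND NOT ((p0 OR NOT p0) AND p0) OR NOT p3) AND p2
= (NOT NOT NOT p3 OR NOT p3 AND NOT p0 OR NOT p3) AND p2   [complement / identity]
= (NOT p3 OR NOT p3 AND NOT p0 OR NOT p3) AND p2   [double negation]
= (NOT p3 OR NOT p3) AND p2   [absorption]
= NOT p3 AND p2   [idempotence]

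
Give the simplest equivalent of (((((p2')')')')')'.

p2

(((((p2')')')')')'
= (((p2')')')'   [double negation]
= (p2')'   [double negation]
= p2   [double negation]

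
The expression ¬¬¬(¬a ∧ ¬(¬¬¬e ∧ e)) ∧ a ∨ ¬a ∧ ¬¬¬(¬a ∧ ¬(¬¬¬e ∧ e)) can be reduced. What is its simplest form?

a

¬¬¬(¬a ∧ ¬(¬¬¬e ∧ e)) ∧ a ∨ ¬a ∧ ¬¬¬(¬a ∧ ¬(¬¬¬e ∧ e))
= ¬¬¬(¬a ∧ ¬(¬¬¬e ∧ e))   (distribution)
= ¬(¬a ∧ ¬(¬¬¬e ∧ e))   (double negation)
= ¬(¬a ∧ ¬(¬e ∧ e))   (double negation)
= a ∨ ¬e ∧ e   (De Morgan)
= a   (complement / identity)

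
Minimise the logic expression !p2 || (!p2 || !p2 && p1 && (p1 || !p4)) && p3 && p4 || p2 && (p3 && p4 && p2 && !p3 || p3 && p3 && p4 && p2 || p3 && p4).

!p2 || (!p2 || !p2 && p1 && (p1 || !p4)) && p3 && p4 || p2 && (p3 && p4 && p2 && !p3 || p3 && p3 && p4 && p2 || p3 && p4)
= !p2 || (!p2 || !p2 && p1 && (p1 || !p4)) && p3 && p4 || p2 && (p3 && p4 && p2 || p3 && p4)
= !p2 || (!p2 || !p2 && p1) && p3 && p4 || p2 && (p3 && p4 && p2 || p3 && p4)
= !p2 || !p2 && p3 && p4 || p2 && (p3 && p4 && p2 || p3 && p4)
= !p2 || !p2 && p3 && p4 || p2 && p3 && p4
= !p2 || p3 && p4

!p2 || p3 && p4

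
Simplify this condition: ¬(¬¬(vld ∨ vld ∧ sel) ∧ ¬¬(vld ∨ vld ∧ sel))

¬(¬¬(vld ∨ vld ∧ sel) ∧ ¬¬(vld ∨ vld ∧ sel))
= ¬¬¬(vld ∨ vld ∧ sel)   (idempotence)
= ¬¬¬vld   (absorption)
= ¬vld   (double negation)

¬vld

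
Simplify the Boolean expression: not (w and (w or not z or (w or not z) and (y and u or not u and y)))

not (w and (w or not z or (w or not z) and (y and u or not u and y)))
= not (w and (w or not z or (w or not z) and y))   [distribution]
= not (w and (w or not z))   [absorption]
= not w   [absorption]

not w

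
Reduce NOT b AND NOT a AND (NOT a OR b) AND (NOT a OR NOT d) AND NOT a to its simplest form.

NOT b AND NOT a AND (NOT a OR b) AND (NOT a OR NOT d) AND NOT a
= NOT b AND NOT a AND (NOT a OR b) AND NOT a   (absorption)
= NOT b AND NOT a AND NOT a   (absorption)
= NOT b AND NOT a   (idempotence)

NOT b AND NOT a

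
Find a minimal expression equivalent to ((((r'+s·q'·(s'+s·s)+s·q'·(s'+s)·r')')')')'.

((((r'+s·q'·(s'+s·s)+s·q'·(s'+s)·r')')')')'
= ((((r'+s·q'·(s'+s)+s·q'·(s'+s)·r')')')')'   [idempotence]
= ((r'+s·q'·(s'+s)+s·q'·(s'+s)·r')')'   [double negation]
= ((r'+s·q'·(s'+s))')'   [absorption]
= r'+s·q'·(s'+s)   [double negation]
= r'+s·q'   [complement / identity]

r'+s·q'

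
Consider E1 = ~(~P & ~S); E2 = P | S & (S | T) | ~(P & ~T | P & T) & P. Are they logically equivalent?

E1: ~(~P & ~S)
    = P | S   (De Morgan)
E2: P | S & (S | T) | ~(P & ~T | P & T) & P
    = P | S | ~(P & ~T | P & T) & P   (absorption)
    = P | S | ~P & P   (distribution)
    = P | S   (complement / identity)
Both reduce to P | S, so they are equivalent.

Yes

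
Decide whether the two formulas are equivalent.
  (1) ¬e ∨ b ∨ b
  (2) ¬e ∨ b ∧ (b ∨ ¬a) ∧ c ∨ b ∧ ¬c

E1: ¬e ∨ b ∨ b
    = ¬e ∨ b   — idempotence
E2: ¬e ∨ b ∧ (b ∨ ¬a) ∧ c ∨ b ∧ ¬c
    = ¬e ∨ b ∧ c ∨ b ∧ ¬c   — absorption
    = ¬e ∨ b   — distribution
Both reduce to ¬e ∨ b, so they are equivalent.

Yes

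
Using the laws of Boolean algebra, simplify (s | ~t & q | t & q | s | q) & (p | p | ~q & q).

(s | ~t & q | t & q | s | q) & (p | p | ~q & q)
= (s | q | s | q) & (p | p | ~q & q)   — distribution
= (s | q) & (p | p | ~q & q)   — idempotence
= (s | q) & (p | p)   — complement / identity
= (s | q) & p   — idempotence

(s | q) & p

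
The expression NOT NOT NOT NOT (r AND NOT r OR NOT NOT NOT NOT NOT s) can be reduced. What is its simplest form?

NOT NOT NOT NOT (r AND NOT r OR NOT NOT NOT NOT NOT s)
= NOT NOT NOT NOT NOT NOT NOT NOT NOT s   (complement / identity)
= NOT NOT NOT NOT NOT NOT NOT s   (double negation)
= NOT NOT NOT NOT NOT s   (double negation)
= NOT NOT NOT s   (double negation)
= NOT s   (double negation)

NOT s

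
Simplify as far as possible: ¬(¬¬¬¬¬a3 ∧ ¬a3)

¬(¬¬¬¬¬a3 ∧ ¬a3)
= ¬(¬¬¬a3 ∧ ¬a3)   (double negation)
= ¬¬a3 ∨ a3   (De Morgan)
= a3 ∨ a3   (double negation)
= a3   (idempotence)

a3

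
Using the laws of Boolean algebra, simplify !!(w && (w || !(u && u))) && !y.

w && !y

!!(w && (w || !(u && u))) && !y
= !!(w && (w || !u)) && !y   (idempotence)
= w && (w || !u) && !y   (double negation)
= w && !y   (absorption)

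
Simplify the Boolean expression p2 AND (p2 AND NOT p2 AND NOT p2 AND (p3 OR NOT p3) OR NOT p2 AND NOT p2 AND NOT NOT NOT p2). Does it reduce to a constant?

p2 AND (p2 AND NOT p2 AND NOT p2 AND (p3 OR NOT p3) OR NOT p2 AND NOT p2 AND NOT NOT NOT p2)
= p2 AND (p2 AND NOT p2 AND NOT p2 AND (p3 OR NOT p3) OR NOT p2 AND NOT p2 AND NOT p2)
= p2 AND (p2 AND NOT p2 AND NOT p2 OR NOT p2 AND NOT p2 AND NOT p2)
= p2 AND NOT p2 AND NOT p2
= p2 AND NOT p2
= FALSE

FALSE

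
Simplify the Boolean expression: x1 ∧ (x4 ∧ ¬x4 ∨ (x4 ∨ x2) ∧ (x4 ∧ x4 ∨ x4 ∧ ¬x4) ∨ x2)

x1 ∧ (x4 ∨ x2)

x1 ∧ (x4 ∧ ¬x4 ∨ (x4 ∨ x2) ∧ (x4 ∧ x4 ∨ x4 ∧ ¬x4) ∨ x2)
= x1 ∧ (x4 ∧ ¬x4 ∨ (x4 ∨ x2) ∧ x4 ∨ x2)   [distribution]
= x1 ∧ (x4 ∧ ¬x4 ∨ x4 ∨ x2)   [absorption]
= x1 ∧ (x4 ∨ x2)   [complement / identity]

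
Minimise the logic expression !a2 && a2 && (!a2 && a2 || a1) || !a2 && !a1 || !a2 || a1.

!a2 || a1

!a2 && a2 && (!a2 && a2 || a1) || !a2 && !a1 || !a2 || a1
= !a2 && a2 || !a2 && !a1 || !a2 || a1   — absorption
= !a2 && a2 || !a2 || a1   — absorption
= !a2 || a1   — complement / identity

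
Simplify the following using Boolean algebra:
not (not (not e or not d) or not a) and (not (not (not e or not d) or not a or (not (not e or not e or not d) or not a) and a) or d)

(not e or not d) and a

not (not (not e or not d) or not a) and (not (not (not e or not d) or not a or (not (not e or not e or not d) or not a) and a) or d)
= not (not (not e or not d) or not a) and (not (not (not e or not d) or not a or (not (not e or not d) or not a) and a) or d)   [idempotence]
= not (not (not e or not d) or not a) and (not (not (not e or not d) or not a) or d)   [absorption]
= not (not (not e or not d) or not a)   [absorption]
= (not e or not d) and a   [De Morgan]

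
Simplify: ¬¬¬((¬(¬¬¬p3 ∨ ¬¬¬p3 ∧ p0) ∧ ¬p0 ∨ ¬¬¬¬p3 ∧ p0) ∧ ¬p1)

¬p3 ∨ p1

¬¬¬((¬(¬¬¬p3 ∨ ¬¬¬p3 ∧ p0) ∧ ¬p0 ∨ ¬¬¬¬p3 ∧ p0) ∧ ¬p1)
= ¬¬¬((¬(¬¬¬p3 ∨ ¬¬¬p3 ∧ p0) ∧ ¬p0 ∨ ¬¬p3 ∧ p0) ∧ ¬p1)   — double negation
= ¬¬¬((¬¬¬¬p3 ∧ ¬p0 ∨ ¬¬p3 ∧ p0) ∧ ¬p1)   — absorption
= ¬¬¬((¬¬p3 ∧ ¬p0 ∨ ¬¬p3 ∧ p0) ∧ ¬p1)   — double negation
= ¬((¬¬p3 ∧ ¬p0 ∨ ¬¬p3 ∧ p0) ∧ ¬p1)   — double negation
= ¬(¬¬p3 ∧ ¬p1)   — distribution
= ¬p3 ∨ p1   — De Morgan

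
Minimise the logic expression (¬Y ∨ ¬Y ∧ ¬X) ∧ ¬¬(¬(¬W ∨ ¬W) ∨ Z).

¬Y ∧ (W ∨ Z)

(¬Y ∨ ¬Y ∧ ¬X) ∧ ¬¬(¬(¬W ∨ ¬W) ∨ Z)
= (¬Y ∨ ¬Y ∧ ¬X) ∧ ¬¬(W ∧ W ∨ Z)   — De Morgan
= ¬Y ∧ ¬¬(W ∧ W ∨ Z)   — absorption
= ¬Y ∧ ¬¬(W ∨ Z)   — idempotence
= ¬Y ∧ (W ∨ Z)   — double negation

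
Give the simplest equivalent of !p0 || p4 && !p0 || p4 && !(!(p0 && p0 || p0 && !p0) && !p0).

!p0 || p4

!p0 || p4 && !p0 || p4 && !(!(p0 && p0 || p0 && !p0) && !p0)
= !p0 || p4 && !p0 || p4 && !(!p0 && !p0)   [distribution]
= !p0 || p4 && !p0 || p4 && !!p0   [idempotence]
= !p0 || p4 && !p0 || p4 && p0   [double negation]
= !p0 || p4   [distribution]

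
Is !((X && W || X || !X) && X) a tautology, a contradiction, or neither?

neither

!((X && W || X || !X) && X)
= !((X || !X) && X)   — absorption
= !X   — complement / identity
This depends on X, so it is not a constant.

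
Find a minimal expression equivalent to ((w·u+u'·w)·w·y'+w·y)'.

w'

((w·u+u'·w)·w·y'+w·y)'
= (w·w·y'+w·y)'   (distribution)
= (w·y'+w·y)'   (idempotence)
= w'   (distribution)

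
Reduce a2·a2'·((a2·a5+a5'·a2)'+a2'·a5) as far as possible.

0

a2·a2'·((a2·a5+a5'·a2)'+a2'·a5)
= a2·a2'·(a2'+a2'·a5)
= a2·a2'·a2'
= a2·a2'
= 0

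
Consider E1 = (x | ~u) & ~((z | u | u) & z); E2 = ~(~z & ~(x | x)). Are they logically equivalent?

No

E1: (x | ~u) & ~((z | u | u) & z)
    = (x | ~u) & ~((z | u) & z)
    = (x | ~u) & ~z
E2: ~(~z & ~(x | x))
    = ~(~z & ~x)
    = z | x
These differ: at u=1, x=0, z=1, E1 = 0 but E2 = 1.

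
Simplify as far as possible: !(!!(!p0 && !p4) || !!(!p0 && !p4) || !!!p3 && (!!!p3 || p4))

!(!!(!p0 && !p4) || !!(!p0 && !p4) || !!!p3 && (!!!p3 || p4))
= !(!!(!p0 && !p4) || !!!p3 && (!!!p3 || p4))
= !(!!(!p0 && !p4) || !!!p3)
= !(!p0 && !p4) && !!p3
= (p0 || p4) && !!p3
= (p0 || p4) && p3

(p0 || p4) && p3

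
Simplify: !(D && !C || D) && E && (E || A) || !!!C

!(D && !C || D) && E && (E || A) || !!!C
= !(D && !C || D) && E || !!!C   [absorption]
= !(D && !C || D) && E || !C   [double negation]
= !D && E || !C   [absorption]

!D && E || !C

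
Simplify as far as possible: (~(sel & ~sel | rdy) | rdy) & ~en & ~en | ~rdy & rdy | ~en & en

(~(sel & ~sel | rdy) | rdy) & ~en & ~en | ~rdy & rdy | ~en & en
= (~(sel & ~sel | rdy) | rdy) & ~en & ~en | ~en & en   (complement / identity)
= (~rdy | rdy) & ~en & ~en | ~en & en   (complement / identity)
= ~en & ~en | ~en & en   (complement / identity)
= ~en   (distribution)

~en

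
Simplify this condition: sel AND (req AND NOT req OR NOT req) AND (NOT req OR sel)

sel AND NOT req

sel AND (req AND NOT req OR NOT req) AND (NOT req OR sel)
= sel AND NOT req AND (NOT req OR sel)   [complement / identity]
= sel AND NOT req   [absorption]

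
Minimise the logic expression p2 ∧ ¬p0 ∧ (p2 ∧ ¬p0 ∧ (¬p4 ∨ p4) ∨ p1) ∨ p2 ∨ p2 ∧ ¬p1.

p2 ∧ ¬p0 ∧ (p2 ∧ ¬p0 ∧ (¬p4 ∨ p4) ∨ p1) ∨ p2 ∨ p2 ∧ ¬p1
= p2 ∧ ¬p0 ∧ (p2 ∧ ¬p0 ∨ p1) ∨ p2 ∨ p2 ∧ ¬p1   (complement / identity)
= p2 ∧ ¬p0 ∨ p2 ∨ p2 ∧ ¬p1   (absorption)
= p2 ∧ ¬p0 ∨ p2   (absorption)
= p2   (absorption)

p2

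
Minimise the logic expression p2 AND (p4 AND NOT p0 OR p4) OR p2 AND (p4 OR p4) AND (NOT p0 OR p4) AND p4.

p2 AND p4

p2 AND (p4 AND NOT p0 OR p4) OR p2 AND (p4 OR p4) AND (NOT p0 OR p4) AND p4
= p2 AND (p4 AND NOT p0 OR p4) OR p2 AND (p4 AND NOT p0 OR p4) AND p4
= p2 AND (p4 AND NOT p0 OR p4)
= p2 AND p4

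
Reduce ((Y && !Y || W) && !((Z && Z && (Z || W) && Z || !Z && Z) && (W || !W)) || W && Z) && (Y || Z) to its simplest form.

W && (Y || Z)

((Y && !Y || W) && !((Z && Z && (Z || W) && Z || !Z && Z) && (W || !W)) || W && Z) && (Y || Z)
= (W && !((Z && Z && (Z || W) && Z || !Z && Z) && (W || !W)) || W && Z) && (Y || Z)   (complement / identity)
= (W && !((Z && Z && Z || !Z && Z) && (W || !W)) || W && Z) && (Y || Z)   (absorption)
= (W && !((Z && Z || !Z && Z) && (W || !W)) || W && Z) && (Y || Z)   (idempotence)
= (W && !(Z && (W || !W)) || W && Z) && (Y || Z)   (distribution)
= (W && !Z || W && Z) && (Y || Z)   (complement / identity)
= W && (Y || Z)   (distribution)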